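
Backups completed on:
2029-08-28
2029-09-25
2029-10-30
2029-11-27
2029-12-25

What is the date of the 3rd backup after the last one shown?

2030-03-26

All Tuesdays; the gaps (28, 35, 28, 28) vary with month length.
This is the last Tuesday of each month.
Last Tuesday of January 2030: 2030-01-29.
Last Tuesday of February 2030: 2030-02-26.
March 2030 ends with Tuesday 2030-03-26.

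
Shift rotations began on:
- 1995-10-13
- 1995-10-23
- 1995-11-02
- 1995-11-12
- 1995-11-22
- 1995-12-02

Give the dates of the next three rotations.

Gaps between consecutive events: 10, 10, 10, 10, 10 days — a constant 10-day interval.
1995-12-02 + 10 days = 1995-12-12.
1995-12-12 + 10 days = 1995-12-22.
1995-12-22 + 10 days = 1996-01-01.

1995-12-12, 1995-12-22, 1996-01-01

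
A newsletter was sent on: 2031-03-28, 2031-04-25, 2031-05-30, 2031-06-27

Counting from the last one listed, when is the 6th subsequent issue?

All Fridays; the gaps (28, 35, 28) vary with month length.
This is the last Friday of each month.
Last Friday of July 2031: 2031-07-25.
Last Friday of August 2031: 2031-08-29.
September 2031 ends with Friday 2031-09-26.
October 2031 ends with Friday 2031-10-31.
November 2031 ends with Friday 2031-11-28.
December 2031 ends with Friday 2031-12-26.

2031-12-26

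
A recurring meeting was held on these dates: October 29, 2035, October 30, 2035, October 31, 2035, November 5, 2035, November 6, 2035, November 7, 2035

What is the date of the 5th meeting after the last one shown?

Every event lands on a Monday or Tuesday or Wednesday (gaps cycle 1, 1, 5, 1, 1).
So the schedule is: every Monday, Tuesday and Wednesday.
The following Monday is November 12, 2035.
The following Tuesday is November 13, 2035.
The following Wednesday is November 14, 2035.
Next Monday: November 19, 2035.
The following Tuesday is November 20, 2035.

November 20, 2035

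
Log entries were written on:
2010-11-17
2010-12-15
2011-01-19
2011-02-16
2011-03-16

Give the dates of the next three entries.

2011-04-20, 2011-05-18, 2011-06-15

These are Wednesdays at 28- or 35-day spacing (28, 35, 28, 28).
The pattern: 3rd Wednesday of the month.
April 2011 — 3rd Wednesday is 2011-04-20.
May 2011 — 3rd Wednesday is 2011-05-18.
3rd Wednesday of June 2011: 2011-06-15.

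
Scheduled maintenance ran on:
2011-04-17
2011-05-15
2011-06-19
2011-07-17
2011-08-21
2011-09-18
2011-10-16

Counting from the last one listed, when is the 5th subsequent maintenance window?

2012-03-18

These are Sundays at 28- or 35-day spacing (28, 35, 28, 35, 28, 28).
The pattern: 3rd Sunday of the month.
November 2011 — 3rd Sunday is 2011-11-20.
December 2011 — 3rd Sunday is 2011-12-18.
January 2012 — 3rd Sunday is 2012-01-15.
February 2012 — 3rd Sunday is 2012-02-19.
3rd Sunday of March 2012: 2012-03-18.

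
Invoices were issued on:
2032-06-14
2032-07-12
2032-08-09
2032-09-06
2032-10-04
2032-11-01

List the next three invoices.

Gaps between consecutive events: 28, 28, 28, 28, 28 days — a constant 28-day interval.
2032-11-01 + 28 days = 2032-11-29.
2032-11-29 + 28 days = 2032-12-27.
2032-12-27 + 28 days = 2033-01-24.

2032-11-29, 2032-12-27, 2033-01-24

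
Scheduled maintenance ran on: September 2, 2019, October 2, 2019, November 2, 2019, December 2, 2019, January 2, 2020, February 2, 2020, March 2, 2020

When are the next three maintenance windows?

The day-of-month is always 2 (30, 31, 30, 31, 31, 29 days between events).
So this recurs on the 2nd of each month.
April 2020: April 2, 2020.
Next: May 2020 → May 2, 2020.
June 2020: June 2, 2020.

April 2, 2020; May 2, 2020; June 2, 2020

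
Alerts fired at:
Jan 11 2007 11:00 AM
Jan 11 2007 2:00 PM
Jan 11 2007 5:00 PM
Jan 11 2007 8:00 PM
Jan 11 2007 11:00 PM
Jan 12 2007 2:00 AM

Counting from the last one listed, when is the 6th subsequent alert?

Jan 12 2007 8:00 PM

Spacing: 3, 3, 3, 3, 3 h — constant 3 h.
Jan 12 2007 2:00 AM + 3 h = Jan 12 2007 5:00 AM.
Jan 12 2007 5:00 AM + 3 h = Jan 12 2007 8:00 AM.
Jan 12 2007 8:00 AM + 3 h = Jan 12 2007 11:00 AM.
Jan 12 2007 11:00 AM + 3 h = Jan 12 2007 2:00 PM.
Jan 12 2007 2:00 PM + 3 h = Jan 12 2007 5:00 PM.
Jan 12 2007 5:00 PM + 3 h = Jan 12 2007 8:00 PM.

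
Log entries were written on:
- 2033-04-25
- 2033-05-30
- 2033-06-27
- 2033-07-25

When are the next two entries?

These are Mondays with 35, 28, 28-day gaps.
Each is the final Monday of its month — 2033-05-30 is past the 28th, so '4th Monday' doesn't fit.
Last Monday of August 2033: 2033-08-29.
Last Monday of September 2033: 2033-09-26.

2033-08-29, 2033-09-26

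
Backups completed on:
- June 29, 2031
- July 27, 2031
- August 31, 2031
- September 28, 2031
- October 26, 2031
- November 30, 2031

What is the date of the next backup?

December 28, 2031

These are Sundays with 28, 35, 28, 28, 35-day gaps.
Each is the final Sunday of its month — June 29, 2031 is past the 28th, so '4th Sunday' doesn't fit.
December 2031 ends with Sunday December 28, 2031.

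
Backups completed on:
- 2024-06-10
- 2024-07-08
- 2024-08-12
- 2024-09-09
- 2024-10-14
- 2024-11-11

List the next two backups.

2024-12-09, 2025-01-13

These are Mondays at 28- or 35-day spacing (28, 35, 28, 35, 28).
The pattern: 2nd Monday of the month.
December 2024 — 2nd Monday is 2024-12-09.
2nd Monday of January 2025: 2025-01-13.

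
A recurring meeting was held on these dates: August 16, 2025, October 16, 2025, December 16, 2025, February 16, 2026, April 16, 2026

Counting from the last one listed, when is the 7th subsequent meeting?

June 16, 2027

Gaps: 61, 61, 62, 59 days — not constant. Every event is on the 16th of the month.
Pattern: the 16th of every 2 months.
June 2026: June 16, 2026.
Next: August 2026 → August 16, 2026.
Next: October 2026 → October 16, 2026.
December 2026: December 16, 2026.
Next: February 2027 → February 16, 2027.
April 2027: April 16, 2027.
Next: June 2027 → June 16, 2027.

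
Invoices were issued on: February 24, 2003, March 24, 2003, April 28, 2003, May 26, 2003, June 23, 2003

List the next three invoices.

July 28, 2003; August 25, 2003; September 22, 2003

These are Mondays at 28- or 35-day spacing (28, 35, 28, 28).
The pattern: 4th Monday of the month.
4th Monday of July 2003: July 28, 2003.
August 2003 — 4th Monday is August 25, 2003.
September 2003 — 4th Monday is September 22, 2003.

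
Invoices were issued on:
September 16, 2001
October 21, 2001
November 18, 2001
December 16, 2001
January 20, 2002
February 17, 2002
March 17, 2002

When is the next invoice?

All dates are Sundays, 35, 28, 28, 35, 28, 28 days apart.
Specifically, the 3rd Sunday of each month.
3rd Sunday of April 2002: April 21, 2002.

April 21, 2002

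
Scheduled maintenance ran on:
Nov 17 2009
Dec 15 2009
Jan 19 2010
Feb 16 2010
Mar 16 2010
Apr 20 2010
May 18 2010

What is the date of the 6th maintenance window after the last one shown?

Gaps: 28, 35, 28, 28, 35, 28 days — a mix of 28 and 35. Every date is a Tuesday.
Each is the 3rd Tuesday of its month.
June 2010 — 3rd Tuesday is Jun 15 2010.
July 2010 — 3rd Tuesday is Jul 20 2010.
3rd Tuesday of August 2010: Aug 17 2010.
September 2010 — 3rd Tuesday is Sep 21 2010.
3rd Tuesday of October 2010: Oct 19 2010.
3rd Tuesday of November 2010: Nov 16 2010.

Nov 16 2010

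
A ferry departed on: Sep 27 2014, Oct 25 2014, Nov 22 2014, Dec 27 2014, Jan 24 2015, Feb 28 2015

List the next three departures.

Mar 28 2015, Apr 25 2015, May 23 2015

Gaps: 28, 28, 35, 28, 35 days — a mix of 28 and 35. Every date is a Saturday.
Each is the 4th Saturday of its month.
4th Saturday of March 2015: Mar 28 2015.
April 2015 — 4th Saturday is Apr 25 2015.
May 2015 — 4th Saturday is May 23 2015.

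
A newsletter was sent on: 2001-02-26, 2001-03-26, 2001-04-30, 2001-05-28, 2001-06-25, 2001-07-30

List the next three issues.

All Mondays; the gaps (28, 35, 28, 28, 35) vary with month length.
This is the last Monday of each month.
August 2001 ends with Monday 2001-08-27.
Last Monday of September 2001: 2001-09-24.
Last Monday of October 2001: 2001-10-29.

2001-08-27, 2001-09-24, 2001-10-29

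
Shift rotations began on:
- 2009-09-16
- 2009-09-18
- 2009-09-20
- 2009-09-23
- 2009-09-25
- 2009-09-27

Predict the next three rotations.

2009-09-30, 2009-10-02, 2009-10-04

Every event lands on a Wednesday or Friday or Sunday (gaps cycle 2, 2, 3, 2, 2).
So the schedule is: every Wednesday, Friday and Sunday.
Next Wednesday: 2009-09-30.
The following Friday is 2009-10-02.
Next Sunday: 2009-10-04.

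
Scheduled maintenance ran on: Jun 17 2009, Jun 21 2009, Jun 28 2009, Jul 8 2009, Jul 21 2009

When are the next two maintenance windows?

Intervals are 4, 7, 10, 13 days — an arithmetic progression with common difference 3.
Next gap: 16 days. Jul 21 2009 + 16 days = Aug 6 2009.
Next gap: 19 days. Aug 6 2009 + 19 days = Aug 25 2009.

Aug 6 2009, Aug 25 2009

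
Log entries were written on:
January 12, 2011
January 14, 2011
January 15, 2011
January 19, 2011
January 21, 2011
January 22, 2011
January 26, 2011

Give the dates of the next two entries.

Gaps: 2, 1, 4, 2, 1, 4 days — not constant, but cyclic with period 3.
The events fall on every Wednesday, Friday and Saturday.
Next Friday: January 28, 2011.
Next Saturday: January 29, 2011.

January 28, 2011; January 29, 2011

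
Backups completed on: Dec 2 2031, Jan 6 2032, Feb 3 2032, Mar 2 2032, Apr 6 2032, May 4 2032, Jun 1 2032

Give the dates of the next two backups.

Jul 6 2032, Aug 3 2032

All dates are Tuesdays, 35, 28, 28, 35, 28, 28 days apart.
Specifically, the 1st Tuesday of each month.
July 2032 — 1st Tuesday is Jul 6 2032.
August 2032 — 1st Tuesday is Aug 3 2032.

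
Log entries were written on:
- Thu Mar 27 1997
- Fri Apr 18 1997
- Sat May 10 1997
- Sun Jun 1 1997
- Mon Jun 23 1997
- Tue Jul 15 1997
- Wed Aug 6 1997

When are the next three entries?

Thu Aug 28 1997, Fri Sep 19 1997, Sat Oct 11 1997

The spacing is 22, 22, 22, 22, 22, 22 days — always 22 days.
Wed Aug 6 1997 + 22 days = Thu Aug 28 1997.
Thu Aug 28 1997 + 22 days = Fri Sep 19 1997.
Fri Sep 19 1997 + 22 days = Sat Oct 11 1997.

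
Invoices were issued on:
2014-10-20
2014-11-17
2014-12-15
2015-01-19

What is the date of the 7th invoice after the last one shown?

2015-08-17

Gaps: 28, 28, 35 days — a mix of 28 and 35. Every date is a Monday.
Each is the 3rd Monday of its month.
February 2015 — 3rd Monday is 2015-02-16.
3rd Monday of March 2015: 2015-03-16.
3rd Monday of April 2015: 2015-04-20.
3rd Monday of May 2015: 2015-05-18.
3rd Monday of June 2015: 2015-06-15.
3rd Monday of July 2015: 2015-07-20.
August 2015 — 3rd Monday is 2015-08-17.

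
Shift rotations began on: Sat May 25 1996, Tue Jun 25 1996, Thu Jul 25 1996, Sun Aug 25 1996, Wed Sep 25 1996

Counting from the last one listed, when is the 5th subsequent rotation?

Each date is the 25th; the gaps (31, 30, 31, 31) track the month lengths.
The rule is the 25th of each month.
October 1996: Fri Oct 25 1996.
November 1996: Mon Nov 25 1996.
Next: December 1996 → Wed Dec 25 1996.
Next: January 1997 → Sat Jan 25 1997.
February 1997: Tue Feb 25 1997.

Tue Feb 25 1997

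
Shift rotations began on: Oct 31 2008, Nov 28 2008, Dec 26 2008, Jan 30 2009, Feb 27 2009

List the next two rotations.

Mar 27 2009, Apr 24 2009

All Fridays; the gaps (28, 28, 35, 28) vary with month length.
This is the last Friday of each month.
Last Friday of March 2009: Mar 27 2009.
Last Friday of April 2009: Apr 24 2009.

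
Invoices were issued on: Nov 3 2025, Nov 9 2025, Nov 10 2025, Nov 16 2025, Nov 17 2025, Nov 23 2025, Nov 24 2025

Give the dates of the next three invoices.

Nov 30 2025, Dec 1 2025, Dec 7 2025

The gap pattern 6, 1, 6, 1, 6, 1 repeats every 2 events.
These are the Mondays and Sundays of each week.
Next Sunday: Nov 30 2025.
The following Monday is Dec 1 2025.
Next Sunday: Dec 7 2025.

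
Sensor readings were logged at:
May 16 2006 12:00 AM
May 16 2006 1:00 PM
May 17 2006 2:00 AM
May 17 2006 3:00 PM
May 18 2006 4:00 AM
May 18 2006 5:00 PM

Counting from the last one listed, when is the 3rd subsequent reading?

The interval is a steady 13 hours (13, 13, 13, 13, 13).
May 18 2006 5:00 PM + 13 h = May 19 2006 6:00 AM.
May 19 2006 6:00 AM + 13 h = May 19 2006 7:00 PM.
May 19 2006 7:00 PM + 13 h = May 20 2006 8:00 AM.

May 20 2006 8:00 AM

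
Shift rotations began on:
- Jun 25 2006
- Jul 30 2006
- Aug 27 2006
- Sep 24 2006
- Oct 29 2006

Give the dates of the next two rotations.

Nov 26 2006, Dec 31 2006

Every date is a Sunday; gaps 35, 28, 28, 35 days.
Each is the last Sunday of its month (at least one falls on the 29th or later, ruling out '4th Sunday').
Last Sunday of November 2006: Nov 26 2006.
Last Sunday of December 2006: Dec 31 2006.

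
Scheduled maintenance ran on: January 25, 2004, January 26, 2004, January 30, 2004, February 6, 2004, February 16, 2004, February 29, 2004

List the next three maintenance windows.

Gaps: 1, 4, 7, 10, 13 days — each gap is 3 larger than the previous one.
Next gap: 16 days. February 29, 2004 + 16 days = March 16, 2004.
Next gap: 19 days. March 16, 2004 + 19 days = April 4, 2004.
Next gap: 22 days. April 4, 2004 + 22 days = April 26, 2004.

March 16, 2004; April 4, 2004; April 26, 2004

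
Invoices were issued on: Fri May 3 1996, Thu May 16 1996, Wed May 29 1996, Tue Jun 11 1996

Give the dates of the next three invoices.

Mon Jun 24 1996, Sun Jul 7 1996, Sat Jul 20 1996

The spacing is 13, 13, 13 days — always 13 days.
Tue Jun 11 1996 + 13 days = Mon Jun 24 1996.
Mon Jun 24 1996 + 13 days = Sun Jul 7 1996.
Sun Jul 7 1996 + 13 days = Sat Jul 20 1996.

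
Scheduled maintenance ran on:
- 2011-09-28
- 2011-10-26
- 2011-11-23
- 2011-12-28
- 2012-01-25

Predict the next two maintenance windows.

2012-02-22, 2012-03-28

All dates are Wednesdays, 28, 28, 35, 28 days apart.
Specifically, the 4th Wednesday of each month.
4th Wednesday of February 2012: 2012-02-22.
March 2012 — 4th Wednesday is 2012-03-28.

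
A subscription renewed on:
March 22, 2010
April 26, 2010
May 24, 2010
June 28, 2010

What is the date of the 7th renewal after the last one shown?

Gaps: 35, 28, 35 days — a mix of 28 and 35. Every date is a Monday.
Each is the 4th Monday of its month.
4th Monday of July 2010: July 26, 2010.
4th Monday of August 2010: August 23, 2010.
4th Monday of September 2010: September 27, 2010.
4th Monday of October 2010: October 25, 2010.
November 2010 — 4th Monday is November 22, 2010.
4th Monday of December 2010: December 27, 2010.
4th Monday of January 2011: January 24, 2011.

January 24, 2011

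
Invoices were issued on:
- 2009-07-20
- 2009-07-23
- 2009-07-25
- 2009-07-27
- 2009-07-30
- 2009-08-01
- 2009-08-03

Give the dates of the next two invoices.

2009-08-06, 2009-08-08

Gaps: 3, 2, 2, 3, 2, 2 days — not constant, but cyclic with period 3.
The events fall on every Monday, Thursday and Saturday.
Next Thursday: 2009-08-06.
The following Saturday is 2009-08-08.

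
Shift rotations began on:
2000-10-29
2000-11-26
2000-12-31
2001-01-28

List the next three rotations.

2001-02-25, 2001-03-25, 2001-04-29

Every date is a Sunday; gaps 28, 35, 28 days.
Each is the last Sunday of its month (at least one falls on the 29th or later, ruling out '4th Sunday').
February 2001 ends with Sunday 2001-02-25.
March 2001 ends with Sunday 2001-03-25.
Last Sunday of April 2001: 2001-04-29.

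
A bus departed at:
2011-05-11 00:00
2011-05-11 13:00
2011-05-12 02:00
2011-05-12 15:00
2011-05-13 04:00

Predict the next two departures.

2011-05-13 17:00, 2011-05-14 06:00

The interval is a steady 13 hours (13, 13, 13, 13).
2011-05-13 04:00 + 13 h = 2011-05-13 17:00.
2011-05-13 17:00 + 13 h = 2011-05-14 06:00.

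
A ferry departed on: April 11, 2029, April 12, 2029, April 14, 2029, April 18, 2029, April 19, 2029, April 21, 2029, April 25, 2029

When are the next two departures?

April 26, 2029; April 28, 2029

Gaps: 1, 2, 4, 1, 2, 4 days — not constant, but cyclic with period 3.
The events fall on every Wednesday, Thursday and Saturday.
Next Thursday: April 26, 2029.
Next Saturday: April 28, 2029.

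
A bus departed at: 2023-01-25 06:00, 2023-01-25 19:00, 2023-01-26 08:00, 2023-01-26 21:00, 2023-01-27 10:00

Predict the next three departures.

2023-01-27 23:00, 2023-01-28 12:00, 2023-01-29 01:00

Gaps: 13, 13, 13, 13 hours — each event is 13 hours after the previous one.
2023-01-27 10:00 + 13 h = 2023-01-27 23:00.
2023-01-27 23:00 + 13 h = 2023-01-28 12:00.
2023-01-28 12:00 + 13 h = 2023-01-29 01:00.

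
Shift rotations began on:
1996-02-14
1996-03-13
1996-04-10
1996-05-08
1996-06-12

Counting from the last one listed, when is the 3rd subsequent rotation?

1996-09-11

Gaps: 28, 28, 28, 35 days — a mix of 28 and 35. Every date is a Wednesday.
Each is the 2nd Wednesday of its month.
2nd Wednesday of July 1996: 1996-07-10.
August 1996 — 2nd Wednesday is 1996-08-14.
September 1996 — 2nd Wednesday is 1996-09-11.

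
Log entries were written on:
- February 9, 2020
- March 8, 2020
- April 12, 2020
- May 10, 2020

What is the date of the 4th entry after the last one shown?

September 13, 2020

These are Sundays at 28- or 35-day spacing (28, 35, 28).
The pattern: 2nd Sunday of the month.
June 2020 — 2nd Sunday is June 14, 2020.
July 2020 — 2nd Sunday is July 12, 2020.
2nd Sunday of August 2020: August 9, 2020.
2nd Sunday of September 2020: September 13, 2020.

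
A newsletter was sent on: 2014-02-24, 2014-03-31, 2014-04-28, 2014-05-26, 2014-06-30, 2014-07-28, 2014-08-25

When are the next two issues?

These are Mondays with 35, 28, 28, 35, 28, 28-day gaps.
Each is the final Monday of its month — 2014-03-31 is past the 28th, so '4th Monday' doesn't fit.
September 2014 ends with Monday 2014-09-29.
Last Monday of October 2014: 2014-10-27.

2014-09-29, 2014-10-27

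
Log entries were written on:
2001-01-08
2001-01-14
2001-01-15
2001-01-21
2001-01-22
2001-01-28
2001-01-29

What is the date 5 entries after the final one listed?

2001-02-18

Gaps: 6, 1, 6, 1, 6, 1 days — not constant, but cyclic with period 2.
The events fall on every Monday and Sunday.
The following Sunday is 2001-02-04.
The following Monday is 2001-02-05.
The following Sunday is 2001-02-11.
Next Monday: 2001-02-12.
Next Sunday: 2001-02-18.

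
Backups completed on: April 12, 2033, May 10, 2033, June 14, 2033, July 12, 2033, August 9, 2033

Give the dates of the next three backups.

All dates are Tuesdays, 28, 35, 28, 28 days apart.
Specifically, the 2nd Tuesday of each month.
2nd Tuesday of September 2033: September 13, 2033.
2nd Tuesday of October 2033: October 11, 2033.
2nd Tuesday of November 2033: November 8, 2033.

September 13, 2033; October 11, 2033; November 8, 2033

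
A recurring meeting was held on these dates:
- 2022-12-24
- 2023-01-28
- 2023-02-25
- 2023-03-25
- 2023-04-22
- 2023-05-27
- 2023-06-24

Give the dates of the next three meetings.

These are Saturdays at 28- or 35-day spacing (35, 28, 28, 28, 35, 28).
The pattern: 4th Saturday of the month.
4th Saturday of July 2023: 2023-07-22.
4th Saturday of August 2023: 2023-08-26.
4th Saturday of September 2023: 2023-09-23.

2023-07-22, 2023-08-26, 2023-09-23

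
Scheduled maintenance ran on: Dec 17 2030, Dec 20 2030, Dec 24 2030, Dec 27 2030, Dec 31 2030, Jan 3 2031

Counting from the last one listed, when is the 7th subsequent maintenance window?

Jan 28 2031

Gaps: 3, 4, 3, 4, 3 days — not constant, but cyclic with period 2.
The events fall on every Tuesday and Friday.
The following Tuesday is Jan 7 2031.
The following Friday is Jan 10 2031.
Next Tuesday: Jan 14 2031.
Next Friday: Jan 17 2031.
Next Tuesday: Jan 21 2031.
Next Friday: Jan 24 2031.
The following Tuesday is Jan 28 2031.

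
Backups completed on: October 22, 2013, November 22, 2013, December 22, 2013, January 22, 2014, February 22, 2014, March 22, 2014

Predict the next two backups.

April 22, 2014; May 22, 2014

Each date is the 22nd; the gaps (31, 30, 31, 31, 28) track the month lengths.
The rule is the 22nd of each month.
Next: April 2014 → April 22, 2014.
Next: May 2014 → May 22, 2014.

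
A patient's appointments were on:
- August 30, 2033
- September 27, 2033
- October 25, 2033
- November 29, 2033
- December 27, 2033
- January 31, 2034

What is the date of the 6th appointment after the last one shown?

July 25, 2034

These are Tuesdays with 28, 28, 35, 28, 35-day gaps.
Each is the final Tuesday of its month — August 30, 2033 is past the 28th, so '4th Tuesday' doesn't fit.
Last Tuesday of February 2034: February 28, 2034.
March 2034 ends with Tuesday March 28, 2034.
April 2034 ends with Tuesday April 25, 2034.
May 2034 ends with Tuesday May 30, 2034.
June 2034 ends with Tuesday June 27, 2034.
Last Tuesday of July 2034: July 25, 2034.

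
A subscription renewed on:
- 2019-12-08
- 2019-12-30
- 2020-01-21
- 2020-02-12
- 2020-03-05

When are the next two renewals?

2020-03-27, 2020-04-18

The spacing is 22, 22, 22, 22 days — always 22 days.
2020-03-05 + 22 days = 2020-03-27.
2020-03-27 + 22 days = 2020-04-18.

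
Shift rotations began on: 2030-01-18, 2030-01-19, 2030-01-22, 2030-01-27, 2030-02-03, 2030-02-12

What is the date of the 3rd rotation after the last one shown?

Gaps: 1, 3, 5, 7, 9 days — each gap is 2 larger than the previous one.
Next gap: 11 days. 2030-02-12 + 11 days = 2030-02-23.
Next gap: 13 days. 2030-02-23 + 13 days = 2030-03-08.
Next gap: 15 days. 2030-03-08 + 15 days = 2030-03-23.

2030-03-23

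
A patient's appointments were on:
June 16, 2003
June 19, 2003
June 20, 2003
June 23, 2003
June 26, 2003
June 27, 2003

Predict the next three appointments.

June 30, 2003; July 3, 2003; July 4, 2003

Every event lands on a Monday or Thursday or Friday (gaps cycle 3, 1, 3, 3, 1).
So the schedule is: every Monday, Thursday and Friday.
Next Monday: June 30, 2003.
Next Thursday: July 3, 2003.
Next Friday: July 4, 2003.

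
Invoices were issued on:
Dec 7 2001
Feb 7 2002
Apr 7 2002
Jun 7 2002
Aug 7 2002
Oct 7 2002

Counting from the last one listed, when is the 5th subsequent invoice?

Gaps: 62, 59, 61, 61, 61 days — not constant. Every event is on the 7th of the month.
Pattern: the 7th of every 2 months.
Next: December 2002 → Dec 7 2002.
Next: February 2003 → Feb 7 2003.
Next: April 2003 → Apr 7 2003.
Next: June 2003 → Jun 7 2003.
Next: August 2003 → Aug 7 2003.

Aug 7 2003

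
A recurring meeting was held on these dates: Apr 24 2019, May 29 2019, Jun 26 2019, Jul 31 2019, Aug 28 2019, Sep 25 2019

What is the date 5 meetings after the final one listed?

These are Wednesdays with 35, 28, 35, 28, 28-day gaps.
Each is the final Wednesday of its month — May 29 2019 is past the 28th, so '4th Wednesday' doesn't fit.
Last Wednesday of October 2019: Oct 30 2019.
Last Wednesday of November 2019: Nov 27 2019.
December 2019 ends with Wednesday Dec 25 2019.
January 2020 ends with Wednesday Jan 29 2020.
Last Wednesday of February 2020: Feb 26 2020.

Feb 26 2020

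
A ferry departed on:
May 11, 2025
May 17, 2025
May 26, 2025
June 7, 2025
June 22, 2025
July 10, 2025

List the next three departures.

July 31, 2025; August 24, 2025; September 20, 2025

Gaps: 6, 9, 12, 15, 18 days — each gap is 3 larger than the previous one.
Next gap: 21 days. July 10, 2025 + 21 days = July 31, 2025.
Next gap: 24 days. July 31, 2025 + 24 days = August 24, 2025.
Next gap: 27 days. August 24, 2025 + 27 days = September 20, 2025.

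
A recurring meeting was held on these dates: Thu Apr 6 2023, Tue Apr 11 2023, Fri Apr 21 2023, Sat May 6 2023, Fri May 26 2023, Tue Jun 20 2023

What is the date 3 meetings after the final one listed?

The spacing grows by 5 each time: 5, 10, 15, 20, 25 days.
Next gap: 30 days. Tue Jun 20 2023 + 30 days = Thu Jul 20 2023.
Next gap: 35 days. Thu Jul 20 2023 + 35 days = Thu Aug 24 2023.
Next gap: 40 days. Thu Aug 24 2023 + 40 days = Tue Oct 3 2023.

Tue Oct 3 2023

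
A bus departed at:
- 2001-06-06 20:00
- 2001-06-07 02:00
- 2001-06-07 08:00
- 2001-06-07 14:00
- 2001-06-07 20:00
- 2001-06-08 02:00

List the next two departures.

2001-06-08 08:00, 2001-06-08 14:00

Gaps: 6, 6, 6, 6, 6 hours — each event is 6 hours after the previous one.
2001-06-08 02:00 + 6 h = 2001-06-08 08:00.
2001-06-08 08:00 + 6 h = 2001-06-08 14:00.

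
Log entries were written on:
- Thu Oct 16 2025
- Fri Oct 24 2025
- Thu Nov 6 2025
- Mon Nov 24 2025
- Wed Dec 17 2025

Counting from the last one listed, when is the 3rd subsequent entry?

Gaps: 8, 13, 18, 23 days — each gap is 5 larger than the previous one.
Next gap: 28 days. Wed Dec 17 2025 + 28 days = Wed Jan 14 2026.
Next gap: 33 days. Wed Jan 14 2026 + 33 days = Mon Feb 16 2026.
Next gap: 38 days. Mon Feb 16 2026 + 38 days = Thu Mar 26 2026.

Thu Mar 26 2026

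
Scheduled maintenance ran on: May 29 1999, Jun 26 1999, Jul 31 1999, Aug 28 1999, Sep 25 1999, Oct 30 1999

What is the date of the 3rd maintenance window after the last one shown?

These are Saturdays with 28, 35, 28, 28, 35-day gaps.
Each is the final Saturday of its month — May 29 1999 is past the 28th, so '4th Saturday' doesn't fit.
Last Saturday of November 1999: Nov 27 1999.
Last Saturday of December 1999: Dec 25 1999.
January 2000 ends with Saturday Jan 29 2000.

Jan 29 2000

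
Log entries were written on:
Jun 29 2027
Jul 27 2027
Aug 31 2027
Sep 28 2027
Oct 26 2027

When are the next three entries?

These are Tuesdays with 28, 35, 28, 28-day gaps.
Each is the final Tuesday of its month — Jun 29 2027 is past the 28th, so '4th Tuesday' doesn't fit.
Last Tuesday of November 2027: Nov 30 2027.
Last Tuesday of December 2027: Dec 28 2027.
January 2028 ends with Tuesday Jan 25 2028.

Nov 30 2027, Dec 28 2027, Jan 25 2028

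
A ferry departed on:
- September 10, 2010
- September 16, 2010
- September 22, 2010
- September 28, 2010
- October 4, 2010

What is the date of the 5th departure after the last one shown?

Every event comes 6 days after the last (6, 6, 6, 6).
October 4, 2010 + 6 days = October 10, 2010.
October 10, 2010 + 6 days = October 16, 2010.
October 16, 2010 + 6 days = October 22, 2010.
October 22, 2010 + 6 days = October 28, 2010.
October 28, 2010 + 6 days = November 3, 2010.

November 3, 2010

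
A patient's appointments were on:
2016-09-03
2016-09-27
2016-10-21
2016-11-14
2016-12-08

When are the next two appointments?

Every event comes 24 days after the last (24, 24, 24, 24).
2016-12-08 + 24 days = 2017-01-01.
2017-01-01 + 24 days = 2017-01-25.

2017-01-01, 2017-01-25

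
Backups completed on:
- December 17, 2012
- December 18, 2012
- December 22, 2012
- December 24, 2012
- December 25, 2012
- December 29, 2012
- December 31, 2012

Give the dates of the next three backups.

January 1, 2013; January 5, 2013; January 7, 2013

Gaps: 1, 4, 2, 1, 4, 2 days — not constant, but cyclic with period 3.
The events fall on every Monday, Tuesday and Saturday.
Next Tuesday: January 1, 2013.
Next Saturday: January 5, 2013.
Next Monday: January 7, 2013.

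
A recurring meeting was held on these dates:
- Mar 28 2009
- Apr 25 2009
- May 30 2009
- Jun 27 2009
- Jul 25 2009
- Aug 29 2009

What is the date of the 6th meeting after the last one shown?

Feb 27 2010

These are Saturdays with 28, 35, 28, 28, 35-day gaps.
Each is the final Saturday of its month — May 30 2009 is past the 28th, so '4th Saturday' doesn't fit.
September 2009 ends with Saturday Sep 26 2009.
Last Saturday of October 2009: Oct 31 2009.
Last Saturday of November 2009: Nov 28 2009.
Last Saturday of December 2009: Dec 26 2009.
January 2010 ends with Saturday Jan 30 2010.
February 2010 ends with Saturday Feb 27 2010.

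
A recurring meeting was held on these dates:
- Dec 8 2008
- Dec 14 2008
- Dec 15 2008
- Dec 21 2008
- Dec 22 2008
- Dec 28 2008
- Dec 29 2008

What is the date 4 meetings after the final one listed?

The gap pattern 6, 1, 6, 1, 6, 1 repeats every 2 events.
These are the Mondays and Sundays of each week.
Next Sunday: Jan 4 2009.
The following Monday is Jan 5 2009.
Next Sunday: Jan 11 2009.
The following Monday is Jan 12 2009.

Jan 12 2009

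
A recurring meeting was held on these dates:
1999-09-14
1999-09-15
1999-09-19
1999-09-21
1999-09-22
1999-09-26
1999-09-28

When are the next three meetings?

1999-09-29, 1999-10-03, 1999-10-05

Every event lands on a Tuesday or Wednesday or Sunday (gaps cycle 1, 4, 2, 1, 4, 2).
So the schedule is: every Tuesday, Wednesday and Sunday.
Next Wednesday: 1999-09-29.
Next Sunday: 1999-10-03.
The following Tuesday is 1999-10-05.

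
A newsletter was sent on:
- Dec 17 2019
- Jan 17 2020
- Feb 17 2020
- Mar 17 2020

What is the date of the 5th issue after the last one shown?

Aug 17 2020

Each date is the 17th; the gaps (31, 31, 29) track the month lengths.
The rule is the 17th of each month.
April 2020: Apr 17 2020.
May 2020: May 17 2020.
Next: June 2020 → Jun 17 2020.
Next: July 2020 → Jul 17 2020.
August 2020: Aug 17 2020.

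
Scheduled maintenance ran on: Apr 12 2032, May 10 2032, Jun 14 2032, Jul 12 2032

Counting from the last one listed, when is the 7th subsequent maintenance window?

Gaps: 28, 35, 28 days — a mix of 28 and 35. Every date is a Monday.
Each is the 2nd Monday of its month.
2nd Monday of August 2032: Aug 9 2032.
September 2032 — 2nd Monday is Sep 13 2032.
2nd Monday of October 2032: Oct 11 2032.
November 2032 — 2nd Monday is Nov 8 2032.
2nd Monday of December 2032: Dec 13 2032.
January 2033 — 2nd Monday is Jan 10 2033.
February 2033 — 2nd Monday is Feb 14 2033.

Feb 14 2033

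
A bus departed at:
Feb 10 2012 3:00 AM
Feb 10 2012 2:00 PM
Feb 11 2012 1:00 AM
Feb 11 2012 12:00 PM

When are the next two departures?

Feb 11 2012 11:00 PM, Feb 12 2012 10:00 AM

The interval is a steady 11 hours (11, 11, 11).
Feb 11 2012 12:00 PM + 11 h = Feb 11 2012 11:00 PM.
Feb 11 2012 11:00 PM + 11 h = Feb 12 2012 10:00 AM.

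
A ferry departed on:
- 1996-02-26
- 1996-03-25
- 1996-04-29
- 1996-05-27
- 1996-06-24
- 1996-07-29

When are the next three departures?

Every date is a Monday; gaps 28, 35, 28, 28, 35 days.
Each is the last Monday of its month (at least one falls on the 29th or later, ruling out '4th Monday').
August 1996 ends with Monday 1996-08-26.
September 1996 ends with Monday 1996-09-30.
October 1996 ends with Monday 1996-10-28.

1996-08-26, 1996-09-30, 1996-10-28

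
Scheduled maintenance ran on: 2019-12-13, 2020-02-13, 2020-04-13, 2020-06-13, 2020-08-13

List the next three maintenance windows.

2020-10-13, 2020-12-13, 2021-02-13

Each date is the 13th; the gaps (62, 60, 61, 61) track the month lengths.
The rule is the 13th of every 2 months.
Next: October 2020 → 2020-10-13.
Next: December 2020 → 2020-12-13.
Next: February 2021 → 2021-02-13.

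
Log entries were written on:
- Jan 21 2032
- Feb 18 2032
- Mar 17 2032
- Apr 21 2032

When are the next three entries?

Gaps: 28, 28, 35 days — a mix of 28 and 35. Every date is a Wednesday.
Each is the 3rd Wednesday of its month.
May 2032 — 3rd Wednesday is May 19 2032.
3rd Wednesday of June 2032: Jun 16 2032.
3rd Wednesday of July 2032: Jul 21 2032.

May 19 2032, Jun 16 2032, Jul 21 2032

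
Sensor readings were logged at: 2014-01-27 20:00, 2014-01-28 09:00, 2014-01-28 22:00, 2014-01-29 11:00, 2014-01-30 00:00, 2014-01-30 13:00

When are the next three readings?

Gaps: 13, 13, 13, 13, 13 hours — each event is 13 hours after the previous one.
2014-01-30 13:00 + 13 h = 2014-01-31 02:00.
2014-01-31 02:00 + 13 h = 2014-01-31 15:00.
2014-01-31 15:00 + 13 h = 2014-02-01 04:00.

2014-01-31 02:00, 2014-01-31 15:00, 2014-02-01 04:00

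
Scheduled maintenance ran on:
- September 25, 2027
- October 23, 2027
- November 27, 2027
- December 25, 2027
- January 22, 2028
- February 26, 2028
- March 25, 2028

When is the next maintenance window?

Gaps: 28, 35, 28, 28, 35, 28 days — a mix of 28 and 35. Every date is a Saturday.
Each is the 4th Saturday of its month.
April 2028 — 4th Saturday is April 22, 2028.

April 22, 2028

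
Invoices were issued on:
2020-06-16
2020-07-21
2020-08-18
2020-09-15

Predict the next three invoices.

2020-10-20, 2020-11-17, 2020-12-15

All dates are Tuesdays, 35, 28, 28 days apart.
Specifically, the 3rd Tuesday of each month.
October 2020 — 3rd Tuesday is 2020-10-20.
3rd Tuesday of November 2020: 2020-11-17.
December 2020 — 3rd Tuesday is 2020-12-15.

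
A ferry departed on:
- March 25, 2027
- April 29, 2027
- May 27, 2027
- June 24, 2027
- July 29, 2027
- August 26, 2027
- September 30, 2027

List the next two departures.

October 28, 2027; November 25, 2027

These are Thursdays with 35, 28, 28, 35, 28, 35-day gaps.
Each is the final Thursday of its month — April 29, 2027 is past the 28th, so '4th Thursday' doesn't fit.
Last Thursday of October 2027: October 28, 2027.
Last Thursday of November 2027: November 25, 2027.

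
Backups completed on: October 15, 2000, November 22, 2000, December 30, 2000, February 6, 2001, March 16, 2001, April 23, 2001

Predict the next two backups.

May 31, 2001; July 8, 2001

Every event comes 38 days after the last (38, 38, 38, 38, 38).
April 23, 2001 + 38 days = May 31, 2001.
May 31, 2001 + 38 days = July 8, 2001.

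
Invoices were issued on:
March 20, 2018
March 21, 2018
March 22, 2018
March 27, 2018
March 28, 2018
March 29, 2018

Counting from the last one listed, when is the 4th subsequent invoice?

Gaps: 1, 1, 5, 1, 1 days — not constant, but cyclic with period 3.
The events fall on every Tuesday, Wednesday and Thursday.
Next Tuesday: April 3, 2018.
Next Wednesday: April 4, 2018.
The following Thursday is April 5, 2018.
The following Tuesday is April 10, 2018.

April 10, 2018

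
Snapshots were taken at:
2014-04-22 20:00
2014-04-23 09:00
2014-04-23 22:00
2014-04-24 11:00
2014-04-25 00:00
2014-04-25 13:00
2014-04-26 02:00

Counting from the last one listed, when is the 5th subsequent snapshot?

2014-04-28 19:00

Spacing: 13, 13, 13, 13, 13, 13 h — constant 13 h.
2014-04-26 02:00 + 13 h = 2014-04-26 15:00.
2014-04-26 15:00 + 13 h = 2014-04-27 04:00.
2014-04-27 04:00 + 13 h = 2014-04-27 17:00.
2014-04-27 17:00 + 13 h = 2014-04-28 06:00.
2014-04-28 06:00 + 13 h = 2014-04-28 19:00.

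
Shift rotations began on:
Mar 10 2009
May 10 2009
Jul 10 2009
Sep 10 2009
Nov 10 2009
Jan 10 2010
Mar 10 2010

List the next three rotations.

May 10 2010, Jul 10 2010, Sep 10 2010

The day-of-month is always 10 (61, 61, 62, 61, 61, 59 days between events).
So this recurs on the 10th of every 2 months.
May 2010: May 10 2010.
Next: July 2010 → Jul 10 2010.
September 2010: Sep 10 2010.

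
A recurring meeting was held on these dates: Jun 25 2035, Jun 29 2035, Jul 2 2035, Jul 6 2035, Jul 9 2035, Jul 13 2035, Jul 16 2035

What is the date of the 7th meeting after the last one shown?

Every event lands on a Monday or Friday (gaps cycle 4, 3, 4, 3, 4, 3).
So the schedule is: every Monday and Friday.
Next Friday: Jul 20 2035.
Next Monday: Jul 23 2035.
The following Friday is Jul 27 2035.
The following Monday is Jul 30 2035.
Next Friday: Aug 3 2035.
Next Monday: Aug 6 2035.
The following Friday is Aug 10 2035.

Aug 10 2035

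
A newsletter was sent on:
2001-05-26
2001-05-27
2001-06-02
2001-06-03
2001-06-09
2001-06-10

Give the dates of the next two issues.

2001-06-16, 2001-06-17

Every event lands on a Saturday or Sunday (gaps cycle 1, 6, 1, 6, 1).
So the schedule is: every Saturday and Sunday.
Next Saturday: 2001-06-16.
Next Sunday: 2001-06-17.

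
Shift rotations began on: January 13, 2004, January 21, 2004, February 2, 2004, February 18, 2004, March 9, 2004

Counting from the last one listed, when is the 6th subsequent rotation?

September 29, 2004

Gaps: 8, 12, 16, 20 days — each gap is 4 larger than the previous one.
Next gap: 24 days. March 9, 2004 + 24 days = April 2, 2004.
Next gap: 28 days. April 2, 2004 + 28 days = April 30, 2004.
Next gap: 32 days. April 30, 2004 + 32 days = June 1, 2004.
Next gap: 36 days. June 1, 2004 + 36 days = July 7, 2004.
Next gap: 40 days. July 7, 2004 + 40 days = August 16, 2004.
Next gap: 44 days. August 16, 2004 + 44 days = September 29, 2004.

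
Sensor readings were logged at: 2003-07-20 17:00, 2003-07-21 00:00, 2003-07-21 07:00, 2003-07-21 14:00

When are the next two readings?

2003-07-21 21:00, 2003-07-22 04:00

Gaps: 7, 7, 7 hours — each event is 7 hours after the previous one.
2003-07-21 14:00 + 7 h = 2003-07-21 21:00.
2003-07-21 21:00 + 7 h = 2003-07-22 04:00.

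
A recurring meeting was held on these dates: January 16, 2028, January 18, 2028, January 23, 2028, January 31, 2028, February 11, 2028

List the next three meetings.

February 25, 2028; March 13, 2028; April 2, 2028

The spacing grows by 3 each time: 2, 5, 8, 11 days.
Next gap: 14 days. February 11, 2028 + 14 days = February 25, 2028.
Next gap: 17 days. February 25, 2028 + 17 days = March 13, 2028.
Next gap: 20 days. March 13, 2028 + 20 days = April 2, 2028.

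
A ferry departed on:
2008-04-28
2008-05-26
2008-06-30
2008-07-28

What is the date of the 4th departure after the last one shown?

2008-11-24

Every date is a Monday; gaps 28, 35, 28 days.
Each is the last Monday of its month (at least one falls on the 29th or later, ruling out '4th Monday').
Last Monday of August 2008: 2008-08-25.
September 2008 ends with Monday 2008-09-29.
October 2008 ends with Monday 2008-10-27.
November 2008 ends with Monday 2008-11-24.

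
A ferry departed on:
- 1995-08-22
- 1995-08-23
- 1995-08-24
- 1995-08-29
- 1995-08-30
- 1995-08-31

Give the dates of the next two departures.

1995-09-05, 1995-09-06

The gap pattern 1, 1, 5, 1, 1 repeats every 3 events.
These are the Tuesdays, Wednesdays and Thursdays of each week.
Next Tuesday: 1995-09-05.
The following Wednesday is 1995-09-06.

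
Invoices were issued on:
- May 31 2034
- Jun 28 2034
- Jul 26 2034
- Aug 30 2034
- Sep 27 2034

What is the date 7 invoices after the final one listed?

Apr 25 2035

All Wednesdays; the gaps (28, 28, 35, 28) vary with month length.
This is the last Wednesday of each month.
Last Wednesday of October 2034: Oct 25 2034.
Last Wednesday of November 2034: Nov 29 2034.
December 2034 ends with Wednesday Dec 27 2034.
January 2035 ends with Wednesday Jan 31 2035.
February 2035 ends with Wednesday Feb 28 2035.
Last Wednesday of March 2035: Mar 28 2035.
Last Wednesday of April 2035: Apr 25 2035.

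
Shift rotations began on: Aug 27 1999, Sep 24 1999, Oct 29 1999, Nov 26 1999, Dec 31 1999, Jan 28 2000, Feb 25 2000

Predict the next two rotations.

Mar 31 2000, Apr 28 2000

These are Fridays with 28, 35, 28, 35, 28, 28-day gaps.
Each is the final Friday of its month — Oct 29 1999 is past the 28th, so '4th Friday' doesn't fit.
March 2000 ends with Friday Mar 31 2000.
Last Friday of April 2000: Apr 28 2000.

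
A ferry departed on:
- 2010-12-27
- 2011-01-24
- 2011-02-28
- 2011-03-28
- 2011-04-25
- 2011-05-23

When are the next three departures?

2011-06-27, 2011-07-25, 2011-08-22

All dates are Mondays, 28, 35, 28, 28, 28 days apart.
Specifically, the 4th Monday of each month.
4th Monday of June 2011: 2011-06-27.
4th Monday of July 2011: 2011-07-25.
4th Monday of August 2011: 2011-08-22.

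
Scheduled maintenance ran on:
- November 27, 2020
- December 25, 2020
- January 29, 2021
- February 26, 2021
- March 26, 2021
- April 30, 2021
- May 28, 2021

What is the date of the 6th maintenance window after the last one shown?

All Fridays; the gaps (28, 35, 28, 28, 35, 28) vary with month length.
This is the last Friday of each month.
Last Friday of June 2021: June 25, 2021.
July 2021 ends with Friday July 30, 2021.
Last Friday of August 2021: August 27, 2021.
September 2021 ends with Friday September 24, 2021.
October 2021 ends with Friday October 29, 2021.
November 2021 ends with Friday November 26, 2021.

November 26, 2021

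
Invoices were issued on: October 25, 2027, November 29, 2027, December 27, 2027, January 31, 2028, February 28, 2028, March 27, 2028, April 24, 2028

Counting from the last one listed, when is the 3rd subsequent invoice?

July 31, 2028

These are Mondays with 35, 28, 35, 28, 28, 28-day gaps.
Each is the final Monday of its month — November 29, 2027 is past the 28th, so '4th Monday' doesn't fit.
Last Monday of May 2028: May 29, 2028.
June 2028 ends with Monday June 26, 2028.
Last Monday of July 2028: July 31, 2028.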